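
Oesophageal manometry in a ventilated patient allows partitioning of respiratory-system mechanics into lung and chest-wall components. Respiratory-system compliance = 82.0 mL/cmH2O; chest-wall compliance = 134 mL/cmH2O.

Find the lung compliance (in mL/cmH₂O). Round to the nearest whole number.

1/CL = 1/Crs − 1/Ccw.
1/CL = 1/82.0 − 1/134 = 0.004732.
CL = 211.33 mL/cmH2O.

211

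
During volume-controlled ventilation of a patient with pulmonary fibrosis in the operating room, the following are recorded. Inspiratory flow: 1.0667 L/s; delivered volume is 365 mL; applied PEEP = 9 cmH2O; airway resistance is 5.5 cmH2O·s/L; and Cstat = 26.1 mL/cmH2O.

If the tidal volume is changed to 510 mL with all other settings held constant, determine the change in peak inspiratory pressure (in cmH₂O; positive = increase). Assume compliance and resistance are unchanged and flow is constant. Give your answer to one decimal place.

5.6

PIP = Vt/C + R·V̇ + PEEP (constant-flow equation of motion).
Only the elastic term changes: ΔPIP = ΔVt / C = (510 − 365) / 26.1 = 5.556 cmH2O.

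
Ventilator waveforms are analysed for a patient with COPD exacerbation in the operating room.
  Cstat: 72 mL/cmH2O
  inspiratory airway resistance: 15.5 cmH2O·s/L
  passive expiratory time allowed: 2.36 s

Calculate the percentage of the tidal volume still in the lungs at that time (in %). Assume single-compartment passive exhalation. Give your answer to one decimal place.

12.1

τ = R × C = 15.5 × 72 mL/cmH2O = 15.5 × 0.072 L/cmH2O = 1.116 s.
Passive exhalation: V(t)/V₀ = e^(−t/τ) = e^(−2.36/1.116) = 0.1207.
Fraction remaining = 0.1207 → 12.07%.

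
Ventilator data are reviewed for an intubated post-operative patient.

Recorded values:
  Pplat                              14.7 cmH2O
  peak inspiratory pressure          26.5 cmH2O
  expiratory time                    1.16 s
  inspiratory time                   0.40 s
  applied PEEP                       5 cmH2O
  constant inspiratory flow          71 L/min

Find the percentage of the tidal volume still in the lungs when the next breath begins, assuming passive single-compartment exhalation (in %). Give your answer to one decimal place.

9.2

Flow: 71 L/min ÷ 60 = 1.1833 L/s.
Vt = flow × Ti = 1.1833 L/s × 0.40 s × 1000 mL/L = 473.32 mL.
R = (PIP − Pplat)/V̇ = (26.5 − 14.7) / 1.1833 = 11.8/1.1833 = 9.972 cmH2O·s/L.
C = Vt/(Pplat − PEEP) = 473.32 / (14.7 − 5) = 473.32/9.7 = 48.796 mL/cmH2O.
τ = R × C = 9.972 × 0.0488 L/cmH2O = 0.4866 s.
Fraction remaining at end-expiration = e^(−Te/τ) = e^(−1.16/0.4866) = 0.09219 → 9.219%.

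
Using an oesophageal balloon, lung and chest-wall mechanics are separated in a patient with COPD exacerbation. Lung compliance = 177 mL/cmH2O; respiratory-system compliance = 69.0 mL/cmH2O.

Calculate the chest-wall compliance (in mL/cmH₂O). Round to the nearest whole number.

113

1/Ccw = 1/Crs − 1/CL.
1/Ccw = 1/69.0 − 1/177 = 0.008843.
Ccw = 113.08 mL/cmH2O.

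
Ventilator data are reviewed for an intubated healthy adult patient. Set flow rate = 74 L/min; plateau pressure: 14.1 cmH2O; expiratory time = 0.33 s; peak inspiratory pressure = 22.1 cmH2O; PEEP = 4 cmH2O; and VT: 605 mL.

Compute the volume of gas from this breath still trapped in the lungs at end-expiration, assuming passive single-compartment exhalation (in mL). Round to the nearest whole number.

Flow: 74 L/min ÷ 60 = 1.2333 L/s.
R = (PIP − Pplat)/V̇ = (22.1 − 14.1) / 1.2333 = 8.0/1.2333 = 6.487 cmH2O·s/L.
C = Vt/(Pplat − PEEP) = 605.0 / (14.1 − 4) = 605.0/10.1 = 59.901 mL/cmH2O.
τ = R × C = 6.487 × 0.0599 L/cmH2O = 0.3886 s.
Fraction remaining = e^(−Te/τ) = e^(−0.33/0.3886) = 0.4278.
Trapped volume = 605.0 × 0.4278 = 258.82 mL.

259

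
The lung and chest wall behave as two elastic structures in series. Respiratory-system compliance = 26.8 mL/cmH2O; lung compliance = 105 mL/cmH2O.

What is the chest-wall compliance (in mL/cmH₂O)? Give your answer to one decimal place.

36.0

1/Ccw = 1/Crs − 1/CL.
1/Ccw = 1/26.8 − 1/105 = 0.02779.
Ccw = 35.984 mL/cmH2O.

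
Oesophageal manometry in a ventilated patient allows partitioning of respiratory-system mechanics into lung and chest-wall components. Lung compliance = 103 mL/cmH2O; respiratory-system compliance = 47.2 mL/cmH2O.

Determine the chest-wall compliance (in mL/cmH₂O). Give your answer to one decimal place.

1/Ccw = 1/Crs − 1/CL.
1/Ccw = 1/47.2 − 1/103 = 0.01148.
Ccw = 87.108 mL/cmH2O.

87.1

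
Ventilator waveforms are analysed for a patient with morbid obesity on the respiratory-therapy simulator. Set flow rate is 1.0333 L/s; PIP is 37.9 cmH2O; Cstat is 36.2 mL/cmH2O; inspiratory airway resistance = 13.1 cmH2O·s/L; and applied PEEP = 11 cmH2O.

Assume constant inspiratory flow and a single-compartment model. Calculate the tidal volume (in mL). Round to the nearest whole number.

Equation of motion (constant flow): PIP = Vt/C + R·V̇ + PEEP.
Vt/C = PIP − R·V̇ − PEEP = 37.9 − 13.536 − 11 = 13.364 cmH2O.
Vt = C × 13.364 = 36.2 × 13.364 = 483.78 mL.

484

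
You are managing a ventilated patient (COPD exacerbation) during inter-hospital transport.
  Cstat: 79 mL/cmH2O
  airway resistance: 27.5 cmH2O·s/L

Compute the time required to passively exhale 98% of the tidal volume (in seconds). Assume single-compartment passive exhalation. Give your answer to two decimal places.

8.50

τ = R × C = 27.5 × 79 mL/cmH2O = 27.5 × 0.079 L/cmH2O = 2.173 s.
Exhaled fraction f = 1 − e^(−t/τ) → t = −τ·ln(1 − f) = −2.173·ln(0.02) = 8.501 s.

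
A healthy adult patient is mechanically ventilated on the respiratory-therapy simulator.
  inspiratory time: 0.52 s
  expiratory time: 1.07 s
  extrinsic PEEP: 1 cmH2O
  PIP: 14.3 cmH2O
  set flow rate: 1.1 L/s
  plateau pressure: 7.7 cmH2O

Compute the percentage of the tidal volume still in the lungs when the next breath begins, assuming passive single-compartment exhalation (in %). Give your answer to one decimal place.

Vt = flow × Ti = 1.1 L/s × 0.52 s × 1000 mL/L = 572.0 mL.
R = (PIP − Pplat)/V̇ = (14.3 − 7.7) / 1.1 = 6.6/1.1 = 6.0 cmH2O·s/L.
C = Vt/(Pplat − PEEP) = 572.0 / (7.7 − 1) = 572.0/6.7 = 85.373 mL/cmH2O.
τ = R × C = 6.0 × 0.08537 L/cmH2O = 0.5122 s.
Fraction remaining at end-expiration = e^(−Te/τ) = e^(−1.07/0.5122) = 0.1238 → 12.38%.

12.4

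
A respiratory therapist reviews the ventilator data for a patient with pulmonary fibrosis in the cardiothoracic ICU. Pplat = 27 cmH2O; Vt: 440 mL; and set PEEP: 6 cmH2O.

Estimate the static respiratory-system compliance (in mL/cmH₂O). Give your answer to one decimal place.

21.0

Cstat = Vt / (Pplat − PEEP) = 440 / (27 − 6) = 440 / 21.0 = 20.952 mL/cmH2O.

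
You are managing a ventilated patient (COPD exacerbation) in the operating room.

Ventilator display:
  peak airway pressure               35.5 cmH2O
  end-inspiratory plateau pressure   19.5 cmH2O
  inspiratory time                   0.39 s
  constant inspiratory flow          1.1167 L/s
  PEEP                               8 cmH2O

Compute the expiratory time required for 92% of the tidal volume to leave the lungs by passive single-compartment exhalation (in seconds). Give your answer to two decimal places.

Vt = flow × Ti = 1.1167 L/s × 0.39 s × 1000 mL/L = 435.51 mL.
R = (PIP − Pplat)/V̇ = (35.5 − 19.5) / 1.1167 = 16.0/1.1167 = 14.328 cmH2O·s/L.
C = Vt/(Pplat − PEEP) = 435.51 / (19.5 − 8) = 435.51/11.5 = 37.87 mL/cmH2O.
τ = R × C = 14.328 × 0.03787 L/cmH2O = 0.5426 s.
t = −τ·ln(1 − 0.92) = −0.5426·ln(0.08) = 1.37 s.

1.37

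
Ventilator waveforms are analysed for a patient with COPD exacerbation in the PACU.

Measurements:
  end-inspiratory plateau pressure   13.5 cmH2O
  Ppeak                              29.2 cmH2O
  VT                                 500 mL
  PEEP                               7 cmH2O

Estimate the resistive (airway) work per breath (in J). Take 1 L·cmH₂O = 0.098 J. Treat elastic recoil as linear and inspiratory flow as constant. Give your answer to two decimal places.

0.77

With constant inspiratory flow the resistive pressure is constant at PIP − Pplat = 29.2 − 13.5 = 15.7 cmH2O, so resistive work = 15.7 × 0.500 = 7.85 L·cmH2O.
× 0.098 J/(L·cmH2O) → 0.7693 J.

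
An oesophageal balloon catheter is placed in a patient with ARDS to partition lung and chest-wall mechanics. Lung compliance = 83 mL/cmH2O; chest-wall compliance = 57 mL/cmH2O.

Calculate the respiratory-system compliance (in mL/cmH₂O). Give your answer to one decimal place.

33.8

Lung and chest wall are elastances in series: 1/Crs = 1/CL + 1/Ccw.
1/Crs = 1/83 + 1/57 = 0.02959.
Crs = 33.795 mL/cmH2O.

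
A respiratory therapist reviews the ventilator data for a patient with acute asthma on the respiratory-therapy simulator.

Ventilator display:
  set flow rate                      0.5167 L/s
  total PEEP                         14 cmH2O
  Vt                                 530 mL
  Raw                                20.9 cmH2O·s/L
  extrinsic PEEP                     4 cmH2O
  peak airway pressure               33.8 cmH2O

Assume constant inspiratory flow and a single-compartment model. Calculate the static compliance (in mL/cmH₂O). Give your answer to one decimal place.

Total PEEP = 14 cmH2O (set 4 + intrinsic 10); this is the baseline alveolar pressure.
Equation of motion (constant flow): PIP = Vt/C + R·V̇ + PEEP.
Vt/C = PIP − R·V̇ − PEEP = 33.8 − 20.9×0.5167 − 14 = 33.8 − 10.799 − 14 = 9.001 cmH2O.
C = Vt / 9.001 = 530 / 9.001 = 58.882 mL/cmH2O.

58.9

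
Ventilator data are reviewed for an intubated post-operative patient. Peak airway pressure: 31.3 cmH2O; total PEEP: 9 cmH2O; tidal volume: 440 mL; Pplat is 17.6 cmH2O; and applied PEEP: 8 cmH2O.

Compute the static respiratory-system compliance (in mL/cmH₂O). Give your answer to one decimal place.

End-expiratory occlusion gives total PEEP = 9 cmH2O (intrinsic PEEP = 9 − 8 = 1). Use total PEEP for the elastic gradient.
Cstat = Vt / (Pplat − PEEPtotal) = 440 / (17.6 − 9) = 440 / 8.6 = 51.163 mL/cmH2O.

51.2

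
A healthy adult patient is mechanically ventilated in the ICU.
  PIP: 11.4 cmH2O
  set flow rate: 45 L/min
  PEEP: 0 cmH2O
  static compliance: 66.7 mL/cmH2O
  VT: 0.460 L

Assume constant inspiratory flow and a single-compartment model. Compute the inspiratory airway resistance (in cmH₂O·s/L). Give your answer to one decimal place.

Flow: 45 L/min ÷ 60 = 0.75 L/s.
Equation of motion (constant flow): PIP = Vt/C + R·V̇ + PEEP.
R·V̇ = PIP − Vt/C − PEEP = 11.4 − 460/66.7 − 0 = 11.4 − 6.897 − 0 = 4.503 cmH2O.
R = 4.503 / 0.75 = 6.004 cmH2O·s/L.

6.0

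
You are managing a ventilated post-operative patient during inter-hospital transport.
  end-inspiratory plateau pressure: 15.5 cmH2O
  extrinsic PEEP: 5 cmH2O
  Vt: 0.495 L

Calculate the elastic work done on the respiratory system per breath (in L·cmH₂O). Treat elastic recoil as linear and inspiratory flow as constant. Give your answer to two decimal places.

Elastic work ≈ ½ × (Pplat − PEEP) × Vt = 0.5 × (15.5 − 5) × 0.495 L = 0.5 × 10.5 × 0.495 = 2.599 L·cmH2O.

2.60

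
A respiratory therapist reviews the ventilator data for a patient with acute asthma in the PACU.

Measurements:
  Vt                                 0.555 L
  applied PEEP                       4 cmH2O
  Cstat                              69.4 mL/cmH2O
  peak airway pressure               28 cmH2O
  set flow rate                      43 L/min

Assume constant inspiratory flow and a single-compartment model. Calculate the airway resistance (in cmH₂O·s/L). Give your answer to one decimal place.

Flow: 43 L/min ÷ 60 = 0.7167 L/s.
Equation of motion (constant flow): PIP = Vt/C + R·V̇ + PEEP.
R·V̇ = PIP − Vt/C − PEEP = 28 − 555/69.4 − 4 = 28 − 7.997 − 4 = 16.003 cmH2O.
R = 16.003 / 0.7167 = 22.329 cmH2O·s/L.

22.3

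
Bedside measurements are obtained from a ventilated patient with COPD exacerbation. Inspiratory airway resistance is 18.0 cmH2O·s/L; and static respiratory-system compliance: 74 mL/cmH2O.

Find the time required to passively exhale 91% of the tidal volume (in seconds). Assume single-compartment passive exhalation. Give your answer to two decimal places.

3.21

τ = R × C = 18.0 × 74 mL/cmH2O = 18.0 × 0.074 L/cmH2O = 1.332 s.
Exhaled fraction f = 1 − e^(−t/τ) → t = −τ·ln(1 − f) = −1.332·ln(0.09) = 3.207 s.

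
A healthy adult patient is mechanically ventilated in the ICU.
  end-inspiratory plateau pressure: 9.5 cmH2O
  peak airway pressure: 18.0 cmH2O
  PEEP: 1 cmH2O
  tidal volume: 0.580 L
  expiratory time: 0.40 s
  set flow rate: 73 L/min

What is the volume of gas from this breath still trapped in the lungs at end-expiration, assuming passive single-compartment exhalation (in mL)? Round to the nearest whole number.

251

Flow: 73 L/min ÷ 60 = 1.2167 L/s.
R = (PIP − Pplat)/V̇ = (18.0 − 9.5) / 1.2167 = 8.5/1.2167 = 6.986 cmH2O·s/L.
C = Vt/(Pplat − PEEP) = 580.0 / (9.5 − 1) = 580.0/8.5 = 68.235 mL/cmH2O.
τ = R × C = 6.986 × 0.06824 L/cmH2O = 0.4767 s.
Fraction remaining = e^(−Te/τ) = e^(−0.40/0.4767) = 0.4321.
Trapped volume = 580.0 × 0.4321 = 250.62 mL.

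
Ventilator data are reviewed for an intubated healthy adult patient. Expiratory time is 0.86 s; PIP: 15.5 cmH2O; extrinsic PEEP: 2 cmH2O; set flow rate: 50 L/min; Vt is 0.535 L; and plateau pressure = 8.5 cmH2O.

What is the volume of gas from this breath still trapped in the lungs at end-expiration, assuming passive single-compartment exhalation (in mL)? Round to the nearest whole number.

Flow: 50 L/min ÷ 60 = 0.8333 L/s.
R = (PIP − Pplat)/V̇ = (15.5 − 8.5) / 0.8333 = 7.0/0.8333 = 8.4 cmH2O·s/L.
C = Vt/(Pplat − PEEP) = 535.0 / (8.5 − 2) = 535.0/6.5 = 82.308 mL/cmH2O.
τ = R × C = 8.4 × 0.08231 L/cmH2O = 0.6914 s.
Fraction remaining = e^(−Te/τ) = e^(−0.86/0.6914) = 0.2883.
Trapped volume = 535.0 × 0.2883 = 154.24 mL.

154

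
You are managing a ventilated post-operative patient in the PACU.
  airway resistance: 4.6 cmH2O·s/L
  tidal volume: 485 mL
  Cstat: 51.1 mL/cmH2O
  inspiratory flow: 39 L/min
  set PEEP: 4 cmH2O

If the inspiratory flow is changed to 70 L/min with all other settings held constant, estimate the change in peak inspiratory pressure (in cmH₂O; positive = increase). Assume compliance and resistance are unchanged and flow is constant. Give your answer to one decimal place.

Flow: 39 L/min ÷ 60 = 0.65 L/s.
New flow: 70 L/min ÷ 60 = 1.1667 L/s.
PIP = Vt/C + R·V̇ + PEEP (constant-flow equation of motion).
Only the resistive term changes: ΔPIP = R × ΔV̇ = 4.6 × (1.1667 − 0.65) = 4.6 × 0.5167 = 2.377 cmH2O.

2.4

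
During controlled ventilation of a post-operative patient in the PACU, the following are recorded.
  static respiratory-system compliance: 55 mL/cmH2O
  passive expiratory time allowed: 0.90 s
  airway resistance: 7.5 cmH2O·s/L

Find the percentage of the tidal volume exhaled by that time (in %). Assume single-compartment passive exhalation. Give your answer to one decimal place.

τ = R × C = 7.5 × 55 mL/cmH2O = 7.5 × 0.055 L/cmH2O = 0.4125 s.
Passive exhalation: V(t)/V₀ = e^(−t/τ) = e^(−0.90/0.4125) = 0.1128.
Fraction exhaled = 1 − 0.1128 = 0.8872 → 88.72%.

88.7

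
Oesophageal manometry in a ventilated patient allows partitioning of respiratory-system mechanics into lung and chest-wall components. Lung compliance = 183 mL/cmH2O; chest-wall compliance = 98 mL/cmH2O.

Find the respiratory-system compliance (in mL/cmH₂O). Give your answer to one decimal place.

Lung and chest wall are elastances in series: 1/Crs = 1/CL + 1/Ccw.
1/Crs = 1/183 + 1/98 = 0.01567.
Crs = 63.816 mL/cmH2O.

63.8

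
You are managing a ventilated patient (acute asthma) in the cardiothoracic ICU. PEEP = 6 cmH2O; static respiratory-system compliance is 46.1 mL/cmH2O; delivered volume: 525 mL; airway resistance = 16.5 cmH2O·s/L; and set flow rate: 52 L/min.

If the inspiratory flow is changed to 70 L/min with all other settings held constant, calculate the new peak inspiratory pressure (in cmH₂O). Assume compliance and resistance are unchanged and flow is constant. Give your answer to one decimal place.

36.6

Flow: 52 L/min ÷ 60 = 0.8667 L/s.
New flow: 70 L/min ÷ 60 = 1.1667 L/s.
PIP = Vt/C + R·V̇ + PEEP (constant-flow equation of motion).
Only the resistive term changes: ΔPIP = R × ΔV̇ = 16.5 × (1.1667 − 0.8667) = 16.5 × 0.3 = 4.95 cmH2O.
Original PIP = 525/46.1 + 16.5×0.8667 + 6 = 31.689 cmH2O; new PIP = 31.689 + (4.95) = 36.639 cmH2O.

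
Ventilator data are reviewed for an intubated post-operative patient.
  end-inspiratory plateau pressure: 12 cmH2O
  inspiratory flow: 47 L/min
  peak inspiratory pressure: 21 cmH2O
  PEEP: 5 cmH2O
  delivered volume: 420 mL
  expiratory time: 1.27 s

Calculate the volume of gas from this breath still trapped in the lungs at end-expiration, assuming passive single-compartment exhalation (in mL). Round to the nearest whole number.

Flow: 47 L/min ÷ 60 = 0.7833 L/s.
R = (PIP − Pplat)/V̇ = (21 − 12) / 0.7833 = 9.0/0.7833 = 11.49 cmH2O·s/L.
C = Vt/(Pplat − PEEP) = 420.0 / (12 − 5) = 420.0/7.0 = 60.0 mL/cmH2O.
τ = R × C = 11.49 × 0.06 L/cmH2O = 0.6894 s.
Fraction remaining = e^(−Te/τ) = e^(−1.27/0.6894) = 0.1585.
Trapped volume = 420.0 × 0.1585 = 66.57 mL.

67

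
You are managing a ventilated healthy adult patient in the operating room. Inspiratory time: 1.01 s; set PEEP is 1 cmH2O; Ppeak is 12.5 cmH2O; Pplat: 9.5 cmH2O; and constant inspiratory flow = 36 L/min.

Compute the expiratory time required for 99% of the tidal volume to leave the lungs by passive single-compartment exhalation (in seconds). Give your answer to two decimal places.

Flow: 36 L/min ÷ 60 = 0.6 L/s.
Vt = flow × Ti = 0.6 L/s × 1.01 s × 1000 mL/L = 606.0 mL.
R = (PIP − Pplat)/V̇ = (12.5 − 9.5) / 0.6 = 3.0/0.6 = 5.0 cmH2O·s/L.
C = Vt/(Pplat − PEEP) = 606.0 / (9.5 − 1) = 606.0/8.5 = 71.294 mL/cmH2O.
τ = R × C = 5.0 × 0.07129 L/cmH2O = 0.3565 s.
t = −τ·ln(1 − 0.99) = −0.3565·ln(0.01) = 1.642 s.

1.64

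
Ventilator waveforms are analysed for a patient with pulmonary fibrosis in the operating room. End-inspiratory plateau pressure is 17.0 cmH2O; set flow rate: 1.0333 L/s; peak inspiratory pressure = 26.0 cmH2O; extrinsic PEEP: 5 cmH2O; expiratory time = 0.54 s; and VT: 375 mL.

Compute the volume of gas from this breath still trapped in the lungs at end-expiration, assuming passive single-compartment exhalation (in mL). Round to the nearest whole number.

52

R = (PIP − Pplat)/V̇ = (26.0 − 17.0) / 1.0333 = 9.0/1.0333 = 8.71 cmH2O·s/L.
C = Vt/(Pplat − PEEP) = 375.0 / (17.0 − 5) = 375.0/12.0 = 31.25 mL/cmH2O.
τ = R × C = 8.71 × 0.03125 L/cmH2O = 0.2722 s.
Fraction remaining = e^(−Te/τ) = e^(−0.54/0.2722) = 0.1375.
Trapped volume = 375.0 × 0.1375 = 51.563 mL.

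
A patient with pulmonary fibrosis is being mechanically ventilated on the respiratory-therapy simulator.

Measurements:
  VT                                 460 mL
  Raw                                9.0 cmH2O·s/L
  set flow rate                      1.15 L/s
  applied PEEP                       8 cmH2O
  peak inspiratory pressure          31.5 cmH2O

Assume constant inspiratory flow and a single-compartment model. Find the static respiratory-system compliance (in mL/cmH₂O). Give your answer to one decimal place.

Equation of motion (constant flow): PIP = Vt/C + R·V̇ + PEEP.
Vt/C = PIP − R·V̇ − PEEP = 31.5 − 9.0×1.15 − 8 = 31.5 − 10.35 − 8 = 13.15 cmH2O.
C = Vt / 13.15 = 460 / 13.15 = 34.981 mL/cmH2O.

35.0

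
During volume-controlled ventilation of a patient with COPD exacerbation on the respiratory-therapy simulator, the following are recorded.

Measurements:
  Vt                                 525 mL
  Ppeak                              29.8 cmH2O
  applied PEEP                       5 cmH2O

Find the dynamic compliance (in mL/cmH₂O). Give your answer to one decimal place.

Dynamic compliance = Vt / (PIP − PEEP) = 525 / (29.8 − 5) = 525 / 24.8 = 21.169 mL/cmH2O.

21.2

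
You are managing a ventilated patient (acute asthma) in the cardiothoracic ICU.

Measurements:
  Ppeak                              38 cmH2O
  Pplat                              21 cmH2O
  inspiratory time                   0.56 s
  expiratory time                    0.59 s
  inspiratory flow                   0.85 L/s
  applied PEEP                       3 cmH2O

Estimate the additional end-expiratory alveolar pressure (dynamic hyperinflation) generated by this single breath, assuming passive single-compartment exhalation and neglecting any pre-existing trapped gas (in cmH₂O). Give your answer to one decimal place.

5.9

Vt = flow × Ti = 0.85 L/s × 0.56 s × 1000 mL/L = 476.0 mL.
R = (PIP − Pplat)/V̇ = (38 − 21) / 0.85 = 17.0/0.85 = 20.0 cmH2O·s/L.
C = Vt/(Pplat − PEEP) = 476.0 / (21 − 3) = 476.0/18.0 = 26.444 mL/cmH2O.
τ = R × C = 20.0 × 0.02644 L/cmH2O = 0.5288 s.
Fraction remaining = e^(−Te/τ) = e^(−0.59/0.5288) = 0.3277; trapped volume = 476.0 × 0.3277 = 155.99 mL.
Additional alveolar pressure from trapping ≈ V_trapped / C = 155.99 / 26.444 = 5.899 cmH2O.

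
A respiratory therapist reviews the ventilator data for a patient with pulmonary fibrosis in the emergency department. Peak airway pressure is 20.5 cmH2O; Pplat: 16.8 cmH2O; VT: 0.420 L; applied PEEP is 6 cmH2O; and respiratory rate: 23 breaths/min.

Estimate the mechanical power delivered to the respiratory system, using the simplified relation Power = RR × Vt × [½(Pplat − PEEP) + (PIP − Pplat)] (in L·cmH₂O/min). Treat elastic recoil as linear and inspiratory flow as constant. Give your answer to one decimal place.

87.9

Per-breath work = Vt × [½(Pplat−PEEP) + (PIP−Pplat)] = 0.420 × [0.5×10.8 + 3.7] = 0.420 × 9.1 = 3.822 L·cmH2O.
Power = 23 × 3.822 = 87.906 L·cmH2O/min.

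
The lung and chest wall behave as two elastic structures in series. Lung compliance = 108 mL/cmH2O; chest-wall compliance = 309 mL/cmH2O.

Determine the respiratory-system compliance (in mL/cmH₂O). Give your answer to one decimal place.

Lung and chest wall are elastances in series: 1/Crs = 1/CL + 1/Ccw.
1/Crs = 1/108 + 1/309 = 0.0125.
Crs = 80.0 mL/cmH2O.

80.0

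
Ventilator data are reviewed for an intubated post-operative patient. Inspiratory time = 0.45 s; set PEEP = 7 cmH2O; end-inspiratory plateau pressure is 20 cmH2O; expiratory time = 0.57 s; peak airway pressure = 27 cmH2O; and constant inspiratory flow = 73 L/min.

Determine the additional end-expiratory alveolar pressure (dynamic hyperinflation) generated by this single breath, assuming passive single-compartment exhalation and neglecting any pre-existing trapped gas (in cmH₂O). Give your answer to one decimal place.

Flow: 73 L/min ÷ 60 = 1.2167 L/s.
Vt = flow × Ti = 1.2167 L/s × 0.45 s × 1000 mL/L = 547.52 mL.
R = (PIP − Pplat)/V̇ = (27 − 20) / 1.2167 = 7.0/1.2167 = 5.753 cmH2O·s/L.
C = Vt/(Pplat − PEEP) = 547.52 / (20 − 7) = 547.52/13.0 = 42.117 mL/cmH2O.
τ = R × C = 5.753 × 0.04212 L/cmH2O = 0.2423 s.
Fraction remaining = e^(−Te/τ) = e^(−0.57/0.2423) = 0.09514; trapped volume = 547.52 × 0.09514 = 52.091 mL.
Additional alveolar pressure from trapping ≈ V_trapped / C = 52.091 / 42.117 = 1.237 cmH2O.

1.2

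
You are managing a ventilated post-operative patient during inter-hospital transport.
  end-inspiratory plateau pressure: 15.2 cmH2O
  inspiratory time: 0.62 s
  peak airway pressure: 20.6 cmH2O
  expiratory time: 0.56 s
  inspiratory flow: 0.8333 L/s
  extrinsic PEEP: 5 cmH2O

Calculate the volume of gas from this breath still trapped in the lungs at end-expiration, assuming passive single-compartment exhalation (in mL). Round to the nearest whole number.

94

Vt = flow × Ti = 0.8333 L/s × 0.62 s × 1000 mL/L = 516.65 mL.
R = (PIP − Pplat)/V̇ = (20.6 − 15.2) / 0.8333 = 5.4/0.8333 = 6.48 cmH2O·s/L.
C = Vt/(Pplat − PEEP) = 516.65 / (15.2 − 5) = 516.65/10.2 = 50.652 mL/cmH2O.
τ = R × C = 6.48 × 0.05065 L/cmH2O = 0.3282 s.
Fraction remaining = e^(−Te/τ) = e^(−0.56/0.3282) = 0.1815.
Trapped volume = 516.65 × 0.1815 = 93.772 mL.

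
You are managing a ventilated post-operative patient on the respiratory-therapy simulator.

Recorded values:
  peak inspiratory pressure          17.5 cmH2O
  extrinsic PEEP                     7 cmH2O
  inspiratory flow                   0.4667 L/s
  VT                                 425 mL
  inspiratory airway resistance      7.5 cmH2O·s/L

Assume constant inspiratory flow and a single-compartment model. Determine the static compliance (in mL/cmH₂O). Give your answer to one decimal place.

60.7

Equation of motion (constant flow): PIP = Vt/C + R·V̇ + PEEP.
Vt/C = PIP − R·V̇ − PEEP = 17.5 − 7.5×0.4667 − 7 = 17.5 − 3.5 − 7 = 7.0 cmH2O.
C = Vt / 7.0 = 425 / 7.0 = 60.714 mL/cmH2O.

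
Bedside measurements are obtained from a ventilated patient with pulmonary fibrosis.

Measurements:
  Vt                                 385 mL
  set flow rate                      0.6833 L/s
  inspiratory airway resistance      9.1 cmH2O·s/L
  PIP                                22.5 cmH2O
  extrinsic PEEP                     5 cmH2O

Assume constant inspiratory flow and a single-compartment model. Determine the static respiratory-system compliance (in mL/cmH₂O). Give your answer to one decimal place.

Equation of motion (constant flow): PIP = Vt/C + R·V̇ + PEEP.
Vt/C = PIP − R·V̇ − PEEP = 22.5 − 9.1×0.6833 − 5 = 22.5 − 6.218 − 5 = 11.282 cmH2O.
C = Vt / 11.282 = 385 / 11.282 = 34.125 mL/cmH2O.

34.1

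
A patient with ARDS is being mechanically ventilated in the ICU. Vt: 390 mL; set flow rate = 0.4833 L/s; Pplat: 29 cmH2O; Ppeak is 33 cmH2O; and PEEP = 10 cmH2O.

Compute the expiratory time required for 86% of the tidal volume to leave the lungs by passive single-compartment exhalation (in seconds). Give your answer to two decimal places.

R = (PIP − Pplat)/V̇ = (33 − 29) / 0.4833 = 4.0/0.4833 = 8.276 cmH2O·s/L.
C = Vt/(Pplat − PEEP) = 390.0 / (29 − 10) = 390.0/19.0 = 20.526 mL/cmH2O.
τ = R × C = 8.276 × 0.02053 L/cmH2O = 0.1699 s.
t = −τ·ln(1 − 0.86) = −0.1699·ln(0.14) = 0.334 s.

0.33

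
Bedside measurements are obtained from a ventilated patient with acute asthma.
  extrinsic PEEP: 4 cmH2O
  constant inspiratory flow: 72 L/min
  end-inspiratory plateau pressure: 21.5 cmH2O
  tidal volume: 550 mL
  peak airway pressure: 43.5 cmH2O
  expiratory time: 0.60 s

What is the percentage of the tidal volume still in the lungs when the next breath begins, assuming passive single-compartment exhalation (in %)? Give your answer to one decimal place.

Flow: 72 L/min ÷ 60 = 1.2 L/s.
R = (PIP − Pplat)/V̇ = (43.5 − 21.5) / 1.2 = 22.0/1.2 = 18.333 cmH2O·s/L.
C = Vt/(Pplat − PEEP) = 550.0 / (21.5 − 4) = 550.0/17.5 = 31.429 mL/cmH2O.
τ = R × C = 18.333 × 0.03143 L/cmH2O = 0.5762 s.
Fraction remaining at end-expiration = e^(−Te/τ) = e^(−0.60/0.5762) = 0.353 → 35.3%.

35.3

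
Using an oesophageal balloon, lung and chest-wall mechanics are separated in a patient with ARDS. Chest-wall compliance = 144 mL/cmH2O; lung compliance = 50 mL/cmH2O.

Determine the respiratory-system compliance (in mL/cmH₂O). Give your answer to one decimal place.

37.1

Lung and chest wall are elastances in series: 1/Crs = 1/CL + 1/Ccw.
1/Crs = 1/50 + 1/144 = 0.02694.
Crs = 37.12 mL/cmH2O.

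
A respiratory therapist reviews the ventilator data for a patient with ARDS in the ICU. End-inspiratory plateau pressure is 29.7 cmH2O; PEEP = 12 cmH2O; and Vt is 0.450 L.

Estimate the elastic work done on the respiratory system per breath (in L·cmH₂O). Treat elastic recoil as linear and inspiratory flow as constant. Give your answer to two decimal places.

Elastic work ≈ ½ × (Pplat − PEEP) × Vt = 0.5 × (29.7 − 12) × 0.450 L = 0.5 × 17.7 × 0.450 = 3.983 L·cmH2O.

3.98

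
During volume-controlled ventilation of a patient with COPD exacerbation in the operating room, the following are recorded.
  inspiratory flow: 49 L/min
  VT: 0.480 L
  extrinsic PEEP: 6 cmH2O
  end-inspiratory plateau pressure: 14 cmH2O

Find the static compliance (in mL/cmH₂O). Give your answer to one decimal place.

Cstat = Vt / (Pplat − PEEP) = 480 / (14 − 6) = 480 / 8.0 = 60.0 mL/cmH2O.

60.0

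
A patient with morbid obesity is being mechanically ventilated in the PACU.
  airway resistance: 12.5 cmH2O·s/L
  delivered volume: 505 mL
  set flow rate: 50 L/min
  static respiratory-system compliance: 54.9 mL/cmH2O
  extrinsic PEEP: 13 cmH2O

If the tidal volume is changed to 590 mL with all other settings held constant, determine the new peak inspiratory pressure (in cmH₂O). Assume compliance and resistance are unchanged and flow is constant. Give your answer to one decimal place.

34.2

Flow: 50 L/min ÷ 60 = 0.8333 L/s.
PIP = Vt/C + R·V̇ + PEEP (constant-flow equation of motion).
Only the elastic term changes: ΔPIP = ΔVt / C = (590 − 505) / 54.9 = 1.548 cmH2O.
Original PIP = 505/54.9 + 12.5×0.8333 + 13 = 32.615 cmH2O; new PIP = 32.615 + (1.548) = 34.163 cmH2O.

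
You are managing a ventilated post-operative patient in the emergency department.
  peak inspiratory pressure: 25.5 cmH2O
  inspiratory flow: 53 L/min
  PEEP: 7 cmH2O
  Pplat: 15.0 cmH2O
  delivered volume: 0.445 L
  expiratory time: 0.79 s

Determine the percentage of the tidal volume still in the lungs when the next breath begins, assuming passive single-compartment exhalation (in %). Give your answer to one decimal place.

30.3

Flow: 53 L/min ÷ 60 = 0.8833 L/s.
R = (PIP − Pplat)/V̇ = (25.5 − 15.0) / 0.8833 = 10.5/0.8833 = 11.887 cmH2O·s/L.
C = Vt/(Pplat − PEEP) = 445.0 / (15.0 − 7) = 445.0/8.0 = 55.625 mL/cmH2O.
τ = R × C = 11.887 × 0.05563 L/cmH2O = 0.6613 s.
Fraction remaining at end-expiration = e^(−Te/τ) = e^(−0.79/0.6613) = 0.3028 → 30.28%.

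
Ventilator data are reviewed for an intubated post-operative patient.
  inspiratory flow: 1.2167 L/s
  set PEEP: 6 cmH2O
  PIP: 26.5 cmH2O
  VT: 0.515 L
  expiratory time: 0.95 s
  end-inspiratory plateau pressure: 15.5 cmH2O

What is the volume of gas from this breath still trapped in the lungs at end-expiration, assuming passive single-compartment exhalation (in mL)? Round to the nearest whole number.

74

R = (PIP − Pplat)/V̇ = (26.5 − 15.5) / 1.2167 = 11.0/1.2167 = 9.041 cmH2O·s/L.
C = Vt/(Pplat − PEEP) = 515.0 / (15.5 − 6) = 515.0/9.5 = 54.211 mL/cmH2O.
τ = R × C = 9.041 × 0.05421 L/cmH2O = 0.4901 s.
Fraction remaining = e^(−Te/τ) = e^(−0.95/0.4901) = 0.1439.
Trapped volume = 515.0 × 0.1439 = 74.109 mL.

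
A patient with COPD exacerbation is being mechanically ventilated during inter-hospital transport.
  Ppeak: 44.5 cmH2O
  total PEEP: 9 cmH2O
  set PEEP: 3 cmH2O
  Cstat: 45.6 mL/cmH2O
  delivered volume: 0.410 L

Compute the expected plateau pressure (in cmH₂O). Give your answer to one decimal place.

End-expiratory occlusion gives total PEEP = 9 cmH2O (intrinsic PEEP = 9 − 3 = 6). Use total PEEP for the elastic gradient.
Pplat = PEEPtotal + Vt / Cstat = 9 + 410 / 45.6 = 9 + 8.991 = 17.991 cmH2O.

18.0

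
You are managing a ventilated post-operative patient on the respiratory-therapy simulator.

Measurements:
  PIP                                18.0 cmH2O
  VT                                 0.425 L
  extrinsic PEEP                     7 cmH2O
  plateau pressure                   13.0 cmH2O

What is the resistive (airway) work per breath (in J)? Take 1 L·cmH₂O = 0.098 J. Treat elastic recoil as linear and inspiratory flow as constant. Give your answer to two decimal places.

With constant inspiratory flow the resistive pressure is constant at PIP − Pplat = 18.0 − 13.0 = 5.0 cmH2O, so resistive work = 5.0 × 0.425 = 2.125 L·cmH2O.
× 0.098 J/(L·cmH2O) → 0.2083 J.

0.21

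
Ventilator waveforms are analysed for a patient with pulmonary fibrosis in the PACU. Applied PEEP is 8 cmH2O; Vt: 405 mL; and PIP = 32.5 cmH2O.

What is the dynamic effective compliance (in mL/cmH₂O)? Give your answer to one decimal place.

Dynamic compliance = Vt / (PIP − PEEP) = 405 / (32.5 − 8) = 405 / 24.5 = 16.531 mL/cmH2O.

16.5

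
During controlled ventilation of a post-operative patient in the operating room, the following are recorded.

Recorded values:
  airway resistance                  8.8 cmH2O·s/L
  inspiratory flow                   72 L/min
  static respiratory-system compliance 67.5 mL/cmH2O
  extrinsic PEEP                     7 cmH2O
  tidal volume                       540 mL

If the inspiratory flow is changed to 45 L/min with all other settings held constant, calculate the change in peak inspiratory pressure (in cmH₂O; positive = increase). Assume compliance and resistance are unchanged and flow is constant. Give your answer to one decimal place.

-4.0

Flow: 72 L/min ÷ 60 = 1.2 L/s.
New flow: 45 L/min ÷ 60 = 0.75 L/s.
PIP = Vt/C + R·V̇ + PEEP (constant-flow equation of motion).
Only the resistive term changes: ΔPIP = R × ΔV̇ = 8.8 × (0.75 − 1.2) = 8.8 × -0.45 = -3.96 cmH2O.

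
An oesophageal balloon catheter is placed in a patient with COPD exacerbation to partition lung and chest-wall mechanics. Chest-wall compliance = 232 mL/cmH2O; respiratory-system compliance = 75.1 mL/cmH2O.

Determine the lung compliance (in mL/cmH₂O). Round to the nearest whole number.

111

1/CL = 1/Crs − 1/Ccw.
1/CL = 1/75.1 − 1/232 = 0.009005.
CL = 111.05 mL/cmH2O.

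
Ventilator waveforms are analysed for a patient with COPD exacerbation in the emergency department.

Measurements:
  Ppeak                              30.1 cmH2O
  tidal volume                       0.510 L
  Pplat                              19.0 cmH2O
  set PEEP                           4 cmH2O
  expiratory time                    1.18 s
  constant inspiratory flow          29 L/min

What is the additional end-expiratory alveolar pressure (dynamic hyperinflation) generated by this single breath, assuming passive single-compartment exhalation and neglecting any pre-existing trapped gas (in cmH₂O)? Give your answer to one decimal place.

Flow: 29 L/min ÷ 60 = 0.4833 L/s.
R = (PIP − Pplat)/V̇ = (30.1 − 19.0) / 0.4833 = 11.1/0.4833 = 22.967 cmH2O·s/L.
C = Vt/(Pplat − PEEP) = 510.0 / (19.0 − 4) = 510.0/15.0 = 34.0 mL/cmH2O.
τ = R × C = 22.967 × 0.034 L/cmH2O = 0.7809 s.
Fraction remaining = e^(−Te/τ) = e^(−1.18/0.7809) = 0.2207; trapped volume = 510.0 × 0.2207 = 112.56 mL.
Additional alveolar pressure from trapping ≈ V_trapped / C = 112.56 / 34.0 = 3.311 cmH2O.

3.3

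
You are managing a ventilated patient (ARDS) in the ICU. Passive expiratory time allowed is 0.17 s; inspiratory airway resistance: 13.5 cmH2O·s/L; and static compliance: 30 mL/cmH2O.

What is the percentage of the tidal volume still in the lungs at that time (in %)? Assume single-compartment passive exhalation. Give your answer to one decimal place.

τ = R × C = 13.5 × 30 mL/cmH2O = 13.5 × 0.030 L/cmH2O = 0.405 s.
Passive exhalation: V(t)/V₀ = e^(−t/τ) = e^(−0.17/0.405) = 0.6572.
Fraction remaining = 0.6572 → 65.72%.

65.7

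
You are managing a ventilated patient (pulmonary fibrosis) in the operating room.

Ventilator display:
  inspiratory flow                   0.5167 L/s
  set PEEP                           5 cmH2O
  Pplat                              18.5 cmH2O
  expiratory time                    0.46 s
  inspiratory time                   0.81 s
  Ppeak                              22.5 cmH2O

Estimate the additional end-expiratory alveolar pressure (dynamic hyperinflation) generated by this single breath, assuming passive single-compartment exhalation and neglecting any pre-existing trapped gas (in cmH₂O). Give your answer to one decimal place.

Vt = flow × Ti = 0.5167 L/s × 0.81 s × 1000 mL/L = 418.53 mL.
R = (PIP − Pplat)/V̇ = (22.5 − 18.5) / 0.5167 = 4.0/0.5167 = 7.741 cmH2O·s/L.
C = Vt/(Pplat − PEEP) = 418.53 / (18.5 − 5) = 418.53/13.5 = 31.002 mL/cmH2O.
τ = R × C = 7.741 × 0.031 L/cmH2O = 0.24 s.
Fraction remaining = e^(−Te/τ) = e^(−0.46/0.24) = 0.1471; trapped volume = 418.53 × 0.1471 = 61.566 mL.
Additional alveolar pressure from trapping ≈ V_trapped / C = 61.566 / 31.002 = 1.986 cmH2O.

2.0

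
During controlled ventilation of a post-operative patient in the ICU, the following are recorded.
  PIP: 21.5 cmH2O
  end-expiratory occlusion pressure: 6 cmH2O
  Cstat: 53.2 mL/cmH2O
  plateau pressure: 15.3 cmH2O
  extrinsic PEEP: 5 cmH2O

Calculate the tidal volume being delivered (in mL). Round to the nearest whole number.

End-expiratory occlusion gives total PEEP = 6 cmH2O (intrinsic PEEP = 6 − 5 = 1). Use total PEEP for the elastic gradient.
Vt = Cstat × (Pplat − PEEPtotal) = 53.2 × (15.3 − 6) = 53.2 × 9.3 = 494.76 mL.

495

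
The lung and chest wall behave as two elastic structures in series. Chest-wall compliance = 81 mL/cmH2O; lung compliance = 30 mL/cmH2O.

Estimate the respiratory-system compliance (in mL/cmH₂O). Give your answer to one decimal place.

Lung and chest wall are elastances in series: 1/Crs = 1/CL + 1/Ccw.
1/Crs = 1/30 + 1/81 = 0.04568.
Crs = 21.891 mL/cmH2O.

21.9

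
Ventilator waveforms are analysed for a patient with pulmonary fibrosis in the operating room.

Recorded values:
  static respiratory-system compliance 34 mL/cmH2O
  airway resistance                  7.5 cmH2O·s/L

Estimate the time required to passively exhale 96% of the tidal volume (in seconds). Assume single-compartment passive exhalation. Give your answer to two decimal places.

τ = R × C = 7.5 × 34 mL/cmH2O = 7.5 × 0.034 L/cmH2O = 0.255 s.
Exhaled fraction f = 1 − e^(−t/τ) → t = −τ·ln(1 − f) = −0.255·ln(0.04) = 0.8208 s.

0.82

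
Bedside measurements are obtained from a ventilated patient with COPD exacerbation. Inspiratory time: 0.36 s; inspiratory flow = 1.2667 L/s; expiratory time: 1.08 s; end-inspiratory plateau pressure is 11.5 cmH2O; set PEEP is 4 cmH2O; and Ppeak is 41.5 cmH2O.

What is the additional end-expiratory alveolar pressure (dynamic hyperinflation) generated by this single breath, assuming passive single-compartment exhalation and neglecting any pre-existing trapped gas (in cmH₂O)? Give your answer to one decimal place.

3.5

Vt = flow × Ti = 1.2667 L/s × 0.36 s × 1000 mL/L = 456.01 mL.
R = (PIP − Pplat)/V̇ = (41.5 − 11.5) / 1.2667 = 30.0/1.2667 = 23.684 cmH2O·s/L.
C = Vt/(Pplat − PEEP) = 456.01 / (11.5 − 4) = 456.01/7.5 = 60.801 mL/cmH2O.
τ = R × C = 23.684 × 0.0608 L/cmH2O = 1.44 s.
Fraction remaining = e^(−Te/τ) = e^(−1.08/1.44) = 0.4724; trapped volume = 456.01 × 0.4724 = 215.42 mL.
Additional alveolar pressure from trapping ≈ V_trapped / C = 215.42 / 60.801 = 3.543 cmH2O.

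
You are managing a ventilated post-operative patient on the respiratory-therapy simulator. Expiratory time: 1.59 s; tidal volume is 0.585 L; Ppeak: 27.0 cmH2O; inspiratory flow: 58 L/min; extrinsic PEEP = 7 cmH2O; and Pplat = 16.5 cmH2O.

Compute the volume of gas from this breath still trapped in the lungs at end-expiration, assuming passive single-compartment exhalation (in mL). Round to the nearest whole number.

Flow: 58 L/min ÷ 60 = 0.9667 L/s.
R = (PIP − Pplat)/V̇ = (27.0 − 16.5) / 0.9667 = 10.5/0.9667 = 10.862 cmH2O·s/L.
C = Vt/(Pplat − PEEP) = 585.0 / (16.5 − 7) = 585.0/9.5 = 61.579 mL/cmH2O.
τ = R × C = 10.862 × 0.06158 L/cmH2O = 0.6689 s.
Fraction remaining = e^(−Te/τ) = e^(−1.59/0.6689) = 0.09283.
Trapped volume = 585.0 × 0.09283 = 54.306 mL.

54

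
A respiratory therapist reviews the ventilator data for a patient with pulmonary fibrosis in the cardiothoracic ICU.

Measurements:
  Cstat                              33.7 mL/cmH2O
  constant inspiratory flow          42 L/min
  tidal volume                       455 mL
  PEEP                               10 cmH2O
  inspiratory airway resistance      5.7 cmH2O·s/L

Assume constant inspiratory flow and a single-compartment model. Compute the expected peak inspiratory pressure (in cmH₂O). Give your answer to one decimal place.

27.5

Flow: 42 L/min ÷ 60 = 0.7 L/s.
Equation of motion (constant flow): PIP = Vt/C + R·V̇ + PEEP.
PIP = 455/33.7 + 5.7×0.7 + 10 = 13.501 + 3.99 + 10 = 27.491 cmH2O.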